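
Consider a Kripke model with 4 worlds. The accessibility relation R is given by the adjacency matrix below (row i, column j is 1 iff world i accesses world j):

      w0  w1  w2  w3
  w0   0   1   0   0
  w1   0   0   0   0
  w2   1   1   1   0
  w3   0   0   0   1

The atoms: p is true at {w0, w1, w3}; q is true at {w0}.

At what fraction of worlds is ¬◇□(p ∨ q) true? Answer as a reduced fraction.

1/4

w0: ◇□(p ∨ q) is T. ✗
w1: ◇□(p ∨ q) is F. ✓
w2: ◇□(p ∨ q) is T. ✗
w3: ◇□(p ∨ q) is T. ✗
That's 1 of 4 worlds, so 1/4.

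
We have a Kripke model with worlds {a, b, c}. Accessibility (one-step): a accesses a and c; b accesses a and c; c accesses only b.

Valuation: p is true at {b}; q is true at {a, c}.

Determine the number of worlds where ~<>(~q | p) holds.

a: <>(~q | p) is F. ✓
b: <>(~q | p) is F. ✓
c: <>(~q | p) is T. ✗
Satisfying worlds: {a, b}.

2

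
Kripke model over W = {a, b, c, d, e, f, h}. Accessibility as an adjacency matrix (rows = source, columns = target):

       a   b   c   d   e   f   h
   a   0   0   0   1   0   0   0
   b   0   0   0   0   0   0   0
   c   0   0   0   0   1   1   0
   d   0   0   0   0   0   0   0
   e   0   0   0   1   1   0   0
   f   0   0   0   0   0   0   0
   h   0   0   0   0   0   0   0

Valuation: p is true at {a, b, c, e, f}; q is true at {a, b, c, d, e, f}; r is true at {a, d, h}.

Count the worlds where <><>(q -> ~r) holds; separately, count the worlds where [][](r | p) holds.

For <><>(q -> ~r):
a: successors {d}; <>(q -> ~r) there: d:F. ✗
b: no successors, so <><>(q -> ~r) fails. ✗
c: successors {e, f}; <>(q -> ~r) there: e:T, f:F. ✓
d: no successors, so <><>(q -> ~r) fails. ✗
e: successors {d, e}; <>(q -> ~r) there: d:F, e:T. ✓
f: no successors, so <><>(q -> ~r) fails. ✗
h: no successors, so <><>(q -> ~r) fails. ✗
— 2 worlds.
For [][](r | p):
a: successors {d}; [](r | p) there: d:T. ✓
b: no successors, so [][](r | p) holds vacuously. ✓
c: successors {e, f}; [](r | p) there: e:T, f:T. ✓
d: no successors, so [][](r | p) holds vacuously. ✓
e: successors {d, e}; [](r | p) there: d:T, e:T. ✓
f: no successors, so [][](r | p) holds vacuously. ✓
h: no successors, so [][](r | p) holds vacuously. ✓
— 7 worlds.

2 and 7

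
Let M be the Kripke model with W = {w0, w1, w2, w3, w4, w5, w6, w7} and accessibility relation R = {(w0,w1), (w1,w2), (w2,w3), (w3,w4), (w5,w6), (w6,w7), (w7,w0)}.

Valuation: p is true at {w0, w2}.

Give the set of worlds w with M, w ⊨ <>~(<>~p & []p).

{w0, w1, w2, w3, w5, w6, w7}

w0: successors {w1}; ~(<>~p & []p) there: w1:T. ✓
w1: successors {w2}; ~(<>~p & []p) there: w2:T. ✓
w2: successors {w3}; ~(<>~p & []p) there: w3:T. ✓
w3: successors {w4}; ~(<>~p & []p) there: w4:T. ✓
w4: no successors, so <>~(<>~p & []p) fails. ✗
w5: successors {w6}; ~(<>~p & []p) there: w6:T. ✓
w6: successors {w7}; ~(<>~p & []p) there: w7:T. ✓
w7: successors {w0}; ~(<>~p & []p) there: w0:T. ✓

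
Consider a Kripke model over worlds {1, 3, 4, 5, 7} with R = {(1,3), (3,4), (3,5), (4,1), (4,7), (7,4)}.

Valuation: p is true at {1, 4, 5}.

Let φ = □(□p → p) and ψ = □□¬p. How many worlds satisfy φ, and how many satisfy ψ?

3 and 1

For □(□p → p):
1: successors {3}; □p → p there: 3:F. ✗
3: successors {4, 5}; □p → p there: 4:T, 5:T. ✓
4: successors {1, 7}; □p → p there: 1:T, 7:F. ✗
5: no successors, so □(□p → p) holds vacuously. ✓
7: successors {4}; □p → p there: 4:T. ✓
— 3 worlds.
For □□¬p:
1: successors {3}; □¬p there: 3:F. ✗
3: successors {4, 5}; □¬p there: 4:F, 5:T. ✗
4: successors {1, 7}; □¬p there: 1:T, 7:F. ✗
5: no successors, so □□¬p holds vacuously. ✓
7: successors {4}; □¬p there: 4:F. ✗
— 1 world.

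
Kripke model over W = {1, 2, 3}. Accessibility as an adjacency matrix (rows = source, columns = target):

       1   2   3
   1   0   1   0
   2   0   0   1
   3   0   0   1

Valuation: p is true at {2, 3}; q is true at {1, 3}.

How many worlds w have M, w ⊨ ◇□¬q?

0

1: successors {2}; □¬q there: 2:F. ✗
2: successors {3}; □¬q there: 3:F. ✗
3: successors {3}; □¬q there: 3:F. ✗
Satisfying worlds: ∅.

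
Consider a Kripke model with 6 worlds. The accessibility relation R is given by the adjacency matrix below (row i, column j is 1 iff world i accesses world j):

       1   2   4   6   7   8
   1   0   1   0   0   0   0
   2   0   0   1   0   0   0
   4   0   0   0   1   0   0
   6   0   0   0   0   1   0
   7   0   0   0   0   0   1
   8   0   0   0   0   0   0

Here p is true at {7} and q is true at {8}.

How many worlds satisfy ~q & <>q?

1: ~q is T, <>q is F. ✗
2: ~q is T, <>q is F. ✗
4: ~q is T, <>q is F. ✗
6: ~q is T, <>q is F. ✗
7: ~q is T, <>q is T. ✓
8: ~q is F, <>q is F. ✗
Satisfying worlds: {7}.

1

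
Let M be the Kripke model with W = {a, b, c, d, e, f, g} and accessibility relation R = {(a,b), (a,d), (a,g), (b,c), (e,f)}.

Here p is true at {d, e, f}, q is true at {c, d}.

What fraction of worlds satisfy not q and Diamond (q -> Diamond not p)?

a: not q is T, Diamond (q -> Diamond not p) is T. ✓
b: not q is T, Diamond (q -> Diamond not p) is F. ✗
c: not q is F, Diamond (q -> Diamond not p) is F. ✗
d: not q is F, Diamond (q -> Diamond not p) is F. ✗
e: not q is T, Diamond (q -> Diamond not p) is T. ✓
f: not q is T, Diamond (q -> Diamond not p) is F. ✗
g: not q is T, Diamond (q -> Diamond not p) is F. ✗
That's 2 of 7 worlds, so 2/7.

2/7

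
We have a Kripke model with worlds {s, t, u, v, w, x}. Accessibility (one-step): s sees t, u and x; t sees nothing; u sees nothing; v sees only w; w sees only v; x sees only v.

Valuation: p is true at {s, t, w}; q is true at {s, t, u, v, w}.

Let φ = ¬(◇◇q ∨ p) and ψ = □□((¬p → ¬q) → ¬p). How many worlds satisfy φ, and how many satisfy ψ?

1 and 4

For ¬(◇◇q ∨ p):
s: ◇◇q ∨ p is T. ✗
t: ◇◇q ∨ p is T. ✗
u: ◇◇q ∨ p is F. ✓
v: ◇◇q ∨ p is T. ✗
w: ◇◇q ∨ p is T. ✗
x: ◇◇q ∨ p is T. ✗
— 1 world.
For □□((¬p → ¬q) → ¬p):
s: successors {t, u, x}; □((¬p → ¬q) → ¬p) there: t:T, u:T, x:T. ✓
t: no successors, so □□((¬p → ¬q) → ¬p) holds vacuously. ✓
u: no successors, so □□((¬p → ¬q) → ¬p) holds vacuously. ✓
v: successors {w}; □((¬p → ¬q) → ¬p) there: w:T. ✓
w: successors {v}; □((¬p → ¬q) → ¬p) there: v:F. ✗
x: successors {v}; □((¬p → ¬q) → ¬p) there: v:F. ✗
— 4 worlds.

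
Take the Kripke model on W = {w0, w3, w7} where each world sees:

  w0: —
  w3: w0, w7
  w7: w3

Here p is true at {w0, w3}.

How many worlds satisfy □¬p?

w0: no successors, so □¬p holds vacuously. ✓
w3: successors {w0, w7}; ¬p there: w0:F, w7:T. ✗
w7: successors {w3}; ¬p there: w3:F. ✗
Satisfying worlds: {w0}.

1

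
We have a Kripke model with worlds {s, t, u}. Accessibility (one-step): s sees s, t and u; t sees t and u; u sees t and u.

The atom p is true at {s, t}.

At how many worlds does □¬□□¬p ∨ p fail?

s: □¬□□¬p is T, p is T. ✓
t: □¬□□¬p is T, p is T. ✓
u: □¬□□¬p is T, p is F. ✓
Satisfying worlds: {s, t, u}.
So □¬□□¬p ∨ p fails at the other 0 worlds.

0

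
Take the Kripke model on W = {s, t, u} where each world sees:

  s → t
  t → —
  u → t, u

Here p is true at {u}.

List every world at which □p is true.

s: successors {t}; p there: t:F. ✗
t: no successors, so □p holds vacuously. ✓
u: successors {t, u}; p there: t:F, u:T. ✗

{t}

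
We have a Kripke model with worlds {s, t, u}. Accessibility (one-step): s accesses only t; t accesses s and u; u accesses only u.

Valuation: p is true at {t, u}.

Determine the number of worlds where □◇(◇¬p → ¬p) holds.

2

s: successors {t}; ◇(◇¬p → ¬p) there: t:T. ✓
t: successors {s, u}; ◇(◇¬p → ¬p) there: s:F, u:T. ✗
u: successors {u}; ◇(◇¬p → ¬p) there: u:T. ✓
Satisfying worlds: {s, u}.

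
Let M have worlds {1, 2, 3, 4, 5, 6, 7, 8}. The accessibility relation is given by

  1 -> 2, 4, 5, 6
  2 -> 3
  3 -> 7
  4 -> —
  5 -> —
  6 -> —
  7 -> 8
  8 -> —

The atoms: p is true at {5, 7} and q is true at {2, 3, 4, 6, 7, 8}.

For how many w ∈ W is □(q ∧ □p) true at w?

6

1: successors {2, 4, 5, 6}; q ∧ □p there: 2:F, 4:T, 5:F, 6:T. ✗
2: successors {3}; q ∧ □p there: 3:T. ✓
3: successors {7}; q ∧ □p there: 7:F. ✗
4: no successors, so □(q ∧ □p) holds vacuously. ✓
5: no successors, so □(q ∧ □p) holds vacuously. ✓
6: no successors, so □(q ∧ □p) holds vacuously. ✓
7: successors {8}; q ∧ □p there: 8:T. ✓
8: no successors, so □(q ∧ □p) holds vacuously. ✓
Satisfying worlds: {2, 4, 5, 6, 7, 8}.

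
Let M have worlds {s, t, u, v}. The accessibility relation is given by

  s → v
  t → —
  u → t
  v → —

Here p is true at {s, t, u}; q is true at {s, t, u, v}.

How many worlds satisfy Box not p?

s: successors {v}; not p there: v:T. ✓
t: no successors, so Box not p holds vacuously. ✓
u: successors {t}; not p there: t:F. ✗
v: no successors, so Box not p holds vacuously. ✓
Satisfying worlds: {s, t, v}.

3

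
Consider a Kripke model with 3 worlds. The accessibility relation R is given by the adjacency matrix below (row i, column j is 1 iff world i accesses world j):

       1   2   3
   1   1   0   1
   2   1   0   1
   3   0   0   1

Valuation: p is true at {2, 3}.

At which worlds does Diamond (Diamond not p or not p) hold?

{1, 2}

1: successors {1, 3}; Diamond not p or not p there: 1:T, 3:F. ✓
2: successors {1, 3}; Diamond not p or not p there: 1:T, 3:F. ✓
3: successors {3}; Diamond not p or not p there: 3:F. ✗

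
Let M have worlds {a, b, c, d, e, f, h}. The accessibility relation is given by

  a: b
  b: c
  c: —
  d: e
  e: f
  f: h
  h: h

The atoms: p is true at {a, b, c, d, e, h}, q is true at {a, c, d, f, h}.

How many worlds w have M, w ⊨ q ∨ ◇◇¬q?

5

a: q is T, ◇◇¬q is F. ✓
b: q is F, ◇◇¬q is F. ✗
c: q is T, ◇◇¬q is F. ✓
d: q is T, ◇◇¬q is F. ✓
e: q is F, ◇◇¬q is F. ✗
f: q is T, ◇◇¬q is F. ✓
h: q is T, ◇◇¬q is F. ✓
Satisfying worlds: {a, c, d, f, h}.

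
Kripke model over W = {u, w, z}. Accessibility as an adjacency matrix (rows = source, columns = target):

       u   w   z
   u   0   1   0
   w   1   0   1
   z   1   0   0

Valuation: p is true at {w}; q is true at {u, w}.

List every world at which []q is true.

u: successors {w}; q there: w:T. ✓
w: successors {u, z}; q there: u:T, z:F. ✗
z: successors {u}; q there: u:T. ✓

{u, z}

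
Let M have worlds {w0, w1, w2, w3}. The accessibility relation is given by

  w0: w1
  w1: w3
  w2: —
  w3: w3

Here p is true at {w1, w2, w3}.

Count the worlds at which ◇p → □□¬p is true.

w0: ◇p is T, □□¬p is F. ✗
w1: ◇p is T, □□¬p is F. ✗
w2: ◇p is F, □□¬p is T. ✓
w3: ◇p is T, □□¬p is F. ✗
Satisfying worlds: {w2}.

1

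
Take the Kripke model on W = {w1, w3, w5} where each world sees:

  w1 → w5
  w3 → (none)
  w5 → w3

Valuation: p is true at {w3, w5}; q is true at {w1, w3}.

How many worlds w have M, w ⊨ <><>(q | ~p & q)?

w1: successors {w5}; <>(q | ~p & q) there: w5:T. ✓
w3: no successors, so <><>(q | ~p & q) fails. ✗
w5: successors {w3}; <>(q | ~p & q) there: w3:F. ✗
Satisfying worlds: {w1}.

1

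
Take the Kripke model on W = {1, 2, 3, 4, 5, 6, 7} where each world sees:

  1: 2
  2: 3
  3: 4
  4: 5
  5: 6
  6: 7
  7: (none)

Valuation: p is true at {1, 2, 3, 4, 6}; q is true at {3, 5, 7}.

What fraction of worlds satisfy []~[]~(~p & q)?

1: successors {2}; ~[]~(~p & q) there: 2:F. ✗
2: successors {3}; ~[]~(~p & q) there: 3:F. ✗
3: successors {4}; ~[]~(~p & q) there: 4:T. ✓
4: successors {5}; ~[]~(~p & q) there: 5:F. ✗
5: successors {6}; ~[]~(~p & q) there: 6:T. ✓
6: successors {7}; ~[]~(~p & q) there: 7:F. ✗
7: no successors, so []~[]~(~p & q) holds vacuously. ✓
That's 3 of 7 worlds, so 3/7.

3/7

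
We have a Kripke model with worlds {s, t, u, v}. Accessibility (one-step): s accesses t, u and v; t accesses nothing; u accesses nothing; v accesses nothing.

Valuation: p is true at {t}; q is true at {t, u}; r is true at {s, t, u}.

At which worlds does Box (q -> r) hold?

s: successors {t, u, v}; q -> r there: t:T, u:T, v:T. ✓
t: no successors, so Box (q -> r) holds vacuously. ✓
u: no successors, so Box (q -> r) holds vacuously. ✓
v: no successors, so Box (q -> r) holds vacuously. ✓

{s, t, u, v}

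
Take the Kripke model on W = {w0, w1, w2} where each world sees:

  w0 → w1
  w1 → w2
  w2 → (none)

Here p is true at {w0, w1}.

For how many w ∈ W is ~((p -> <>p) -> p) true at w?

1

w0: (p -> <>p) -> p is T. ✗
w1: (p -> <>p) -> p is T. ✗
w2: (p -> <>p) -> p is F. ✓
Satisfying worlds: {w2}.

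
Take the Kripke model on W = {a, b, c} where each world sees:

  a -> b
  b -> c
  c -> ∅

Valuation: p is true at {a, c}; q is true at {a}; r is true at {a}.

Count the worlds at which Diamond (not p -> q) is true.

1

a: successors {b}; not p -> q there: b:F. ✗
b: successors {c}; not p -> q there: c:T. ✓
c: no successors, so Diamond (not p -> q) fails. ✗
Satisfying worlds: {b}.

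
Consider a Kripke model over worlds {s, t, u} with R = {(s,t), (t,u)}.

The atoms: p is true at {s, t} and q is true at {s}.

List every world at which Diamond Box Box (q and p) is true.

{s, t}

s: successors {t}; Box Box (q and p) there: t:T. ✓
t: successors {u}; Box Box (q and p) there: u:T. ✓
u: no successors, so Diamond Box Box (q and p) fails. ✗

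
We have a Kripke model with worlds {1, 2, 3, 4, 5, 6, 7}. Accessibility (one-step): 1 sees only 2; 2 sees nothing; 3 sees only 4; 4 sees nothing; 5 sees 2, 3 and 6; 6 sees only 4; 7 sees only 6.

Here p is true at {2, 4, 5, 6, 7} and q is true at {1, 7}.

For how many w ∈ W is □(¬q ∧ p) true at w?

1: successors {2}; ¬q ∧ p there: 2:T. ✓
2: no successors, so □(¬q ∧ p) holds vacuously. ✓
3: successors {4}; ¬q ∧ p there: 4:T. ✓
4: no successors, so □(¬q ∧ p) holds vacuously. ✓
5: successors {2, 3, 6}; ¬q ∧ p there: 2:T, 3:F, 6:T. ✗
6: successors {4}; ¬q ∧ p there: 4:T. ✓
7: successors {6}; ¬q ∧ p there: 6:T. ✓
Satisfying worlds: {1, 2, 3, 4, 6, 7}.

6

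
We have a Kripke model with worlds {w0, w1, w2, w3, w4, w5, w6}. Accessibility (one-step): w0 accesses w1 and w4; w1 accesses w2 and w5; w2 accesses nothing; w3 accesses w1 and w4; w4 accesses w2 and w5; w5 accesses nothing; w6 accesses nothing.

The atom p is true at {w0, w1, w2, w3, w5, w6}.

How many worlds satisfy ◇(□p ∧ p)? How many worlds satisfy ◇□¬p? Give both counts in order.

4 and 2

For ◇(□p ∧ p):
w0: successors {w1, w4}; □p ∧ p there: w1:T, w4:F. ✓
w1: successors {w2, w5}; □p ∧ p there: w2:T, w5:T. ✓
w2: no successors, so ◇(□p ∧ p) fails. ✗
w3: successors {w1, w4}; □p ∧ p there: w1:T, w4:F. ✓
w4: successors {w2, w5}; □p ∧ p there: w2:T, w5:T. ✓
w5: no successors, so ◇(□p ∧ p) fails. ✗
w6: no successors, so ◇(□p ∧ p) fails. ✗
— 4 worlds.
For ◇□¬p:
w0: successors {w1, w4}; □¬p there: w1:F, w4:F. ✗
w1: successors {w2, w5}; □¬p there: w2:T, w5:T. ✓
w2: no successors, so ◇□¬p fails. ✗
w3: successors {w1, w4}; □¬p there: w1:F, w4:F. ✗
w4: successors {w2, w5}; □¬p there: w2:T, w5:T. ✓
w5: no successors, so ◇□¬p fails. ✗
w6: no successors, so ◇□¬p fails. ✗
— 2 worlds.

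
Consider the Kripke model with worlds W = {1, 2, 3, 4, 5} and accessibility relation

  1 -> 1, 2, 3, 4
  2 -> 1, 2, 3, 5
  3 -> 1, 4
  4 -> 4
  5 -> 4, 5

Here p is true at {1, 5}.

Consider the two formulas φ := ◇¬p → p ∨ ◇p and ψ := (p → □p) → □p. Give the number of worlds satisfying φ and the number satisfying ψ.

4 and 2

For ◇¬p → p ∨ ◇p:
1: ◇¬p is T, p ∨ ◇p is T. ✓
2: ◇¬p is T, p ∨ ◇p is T. ✓
3: ◇¬p is T, p ∨ ◇p is T. ✓
4: ◇¬p is T, p ∨ ◇p is F. ✗
5: ◇¬p is T, p ∨ ◇p is T. ✓
— 4 worlds.
For (p → □p) → □p:
1: p → □p is F, □p is F. ✓
2: p → □p is T, □p is F. ✗
3: p → □p is T, □p is F. ✗
4: p → □p is T, □p is F. ✗
5: p → □p is F, □p is F. ✓
— 2 worlds.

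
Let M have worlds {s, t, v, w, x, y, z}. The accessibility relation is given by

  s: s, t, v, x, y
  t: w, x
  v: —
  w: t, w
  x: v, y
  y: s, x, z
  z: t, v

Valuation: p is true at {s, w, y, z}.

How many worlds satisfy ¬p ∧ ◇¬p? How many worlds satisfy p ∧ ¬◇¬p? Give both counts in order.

2 and 0

For ¬p ∧ ◇¬p:
s: ¬p is F, ◇¬p is T. ✗
t: ¬p is T, ◇¬p is T. ✓
v: ¬p is T, ◇¬p is F. ✗
w: ¬p is F, ◇¬p is T. ✗
x: ¬p is T, ◇¬p is T. ✓
y: ¬p is F, ◇¬p is T. ✗
z: ¬p is F, ◇¬p is T. ✗
— 2 worlds.
For p ∧ ¬◇¬p:
s: p is T, ¬◇¬p is F. ✗
t: p is F, ¬◇¬p is F. ✗
v: p is F, ¬◇¬p is T. ✗
w: p is T, ¬◇¬p is F. ✗
x: p is F, ¬◇¬p is F. ✗
y: p is T, ¬◇¬p is F. ✗
z: p is T, ¬◇¬p is F. ✗
— 0 worlds.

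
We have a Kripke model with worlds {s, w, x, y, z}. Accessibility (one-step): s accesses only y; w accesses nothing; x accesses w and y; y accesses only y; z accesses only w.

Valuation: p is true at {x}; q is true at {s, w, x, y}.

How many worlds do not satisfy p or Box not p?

0

s: p is F, Box not p is T. ✓
w: p is F, Box not p is T. ✓
x: p is T, Box not p is T. ✓
y: p is F, Box not p is T. ✓
z: p is F, Box not p is T. ✓
Satisfying worlds: {s, w, x, y, z}.
So p or Box not p fails at the other 0 worlds.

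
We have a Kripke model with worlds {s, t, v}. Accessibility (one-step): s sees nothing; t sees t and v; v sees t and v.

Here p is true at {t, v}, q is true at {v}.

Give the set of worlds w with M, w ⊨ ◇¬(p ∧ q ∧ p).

{t, v}

s: no successors, so ◇¬(p ∧ q ∧ p) fails. ✗
t: successors {t, v}; ¬(p ∧ q ∧ p) there: t:T, v:F. ✓
v: successors {t, v}; ¬(p ∧ q ∧ p) there: t:T, v:F. ✓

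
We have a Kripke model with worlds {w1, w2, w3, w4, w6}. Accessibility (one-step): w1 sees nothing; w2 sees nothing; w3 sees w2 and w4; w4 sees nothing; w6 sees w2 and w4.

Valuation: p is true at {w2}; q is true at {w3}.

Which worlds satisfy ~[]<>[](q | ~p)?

{w3, w6}

w1: []<>[](q | ~p) is T. ✗
w2: []<>[](q | ~p) is T. ✗
w3: []<>[](q | ~p) is F. ✓
w4: []<>[](q | ~p) is T. ✗
w6: []<>[](q | ~p) is F. ✓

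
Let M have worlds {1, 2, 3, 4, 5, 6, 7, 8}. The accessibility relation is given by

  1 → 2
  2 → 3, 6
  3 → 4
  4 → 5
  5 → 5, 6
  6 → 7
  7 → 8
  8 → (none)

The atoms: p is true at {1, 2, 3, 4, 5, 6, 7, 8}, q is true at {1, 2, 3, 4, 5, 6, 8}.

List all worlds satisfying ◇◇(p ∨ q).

{1, 2, 3, 4, 5, 6}

1: successors {2}; ◇(p ∨ q) there: 2:T. ✓
2: successors {3, 6}; ◇(p ∨ q) there: 3:T, 6:T. ✓
3: successors {4}; ◇(p ∨ q) there: 4:T. ✓
4: successors {5}; ◇(p ∨ q) there: 5:T. ✓
5: successors {5, 6}; ◇(p ∨ q) there: 5:T, 6:T. ✓
6: successors {7}; ◇(p ∨ q) there: 7:T. ✓
7: successors {8}; ◇(p ∨ q) there: 8:F. ✗
8: no successors, so ◇◇(p ∨ q) fails. ✗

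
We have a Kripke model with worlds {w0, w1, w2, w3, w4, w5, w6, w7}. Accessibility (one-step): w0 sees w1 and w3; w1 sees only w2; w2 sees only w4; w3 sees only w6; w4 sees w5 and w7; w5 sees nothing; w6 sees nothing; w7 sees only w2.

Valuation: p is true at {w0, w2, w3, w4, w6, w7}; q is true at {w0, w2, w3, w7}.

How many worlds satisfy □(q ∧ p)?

4

w0: successors {w1, w3}; q ∧ p there: w1:F, w3:T. ✗
w1: successors {w2}; q ∧ p there: w2:T. ✓
w2: successors {w4}; q ∧ p there: w4:F. ✗
w3: successors {w6}; q ∧ p there: w6:F. ✗
w4: successors {w5, w7}; q ∧ p there: w5:F, w7:T. ✗
w5: no successors, so □(q ∧ p) holds vacuously. ✓
w6: no successors, so □(q ∧ p) holds vacuously. ✓
w7: successors {w2}; q ∧ p there: w2:T. ✓
Satisfying worlds: {w1, w5, w6, w7}.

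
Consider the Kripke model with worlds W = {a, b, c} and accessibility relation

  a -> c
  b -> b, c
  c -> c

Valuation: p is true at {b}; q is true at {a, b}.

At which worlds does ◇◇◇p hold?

{b}

a: successors {c}; ◇◇p there: c:F. ✗
b: successors {b, c}; ◇◇p there: b:T, c:F. ✓
c: successors {c}; ◇◇p there: c:F. ✗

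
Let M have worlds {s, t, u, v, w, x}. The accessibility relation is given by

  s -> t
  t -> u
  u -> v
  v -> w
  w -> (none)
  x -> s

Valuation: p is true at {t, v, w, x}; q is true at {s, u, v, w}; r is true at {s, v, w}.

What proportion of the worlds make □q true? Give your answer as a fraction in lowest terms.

s: successors {t}; q there: t:F. ✗
t: successors {u}; q there: u:T. ✓
u: successors {v}; q there: v:T. ✓
v: successors {w}; q there: w:T. ✓
w: no successors, so □q holds vacuously. ✓
x: successors {s}; q there: s:T. ✓
That's 5 of 6 worlds, so 5/6.

5/6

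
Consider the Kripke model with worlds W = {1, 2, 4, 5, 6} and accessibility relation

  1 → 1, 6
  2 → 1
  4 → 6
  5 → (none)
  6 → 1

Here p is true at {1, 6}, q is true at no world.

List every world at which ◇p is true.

{1, 2, 4, 6}

1: successors {1, 6}; p there: 1:T, 6:T. ✓
2: successors {1}; p there: 1:T. ✓
4: successors {6}; p there: 6:T. ✓
5: no successors, so ◇p fails. ✗
6: successors {1}; p there: 1:T. ✓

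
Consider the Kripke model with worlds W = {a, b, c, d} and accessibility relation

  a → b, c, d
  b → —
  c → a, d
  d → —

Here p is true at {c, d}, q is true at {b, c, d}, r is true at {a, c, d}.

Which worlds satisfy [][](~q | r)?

a: successors {b, c, d}; [](~q | r) there: b:T, c:T, d:T. ✓
b: no successors, so [][](~q | r) holds vacuously. ✓
c: successors {a, d}; [](~q | r) there: a:F, d:T. ✗
d: no successors, so [][](~q | r) holds vacuously. ✓

{a, b, d}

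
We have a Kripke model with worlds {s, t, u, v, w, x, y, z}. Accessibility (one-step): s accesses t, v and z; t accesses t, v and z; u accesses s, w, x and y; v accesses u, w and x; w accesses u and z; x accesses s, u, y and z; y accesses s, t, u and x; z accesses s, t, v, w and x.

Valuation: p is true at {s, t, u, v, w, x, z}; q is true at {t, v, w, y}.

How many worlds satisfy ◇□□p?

s: successors {t, v, z}; □□p there: t:T, v:F, z:F. ✓
t: successors {t, v, z}; □□p there: t:T, v:F, z:F. ✓
u: successors {s, w, x, y}; □□p there: s:T, w:F, x:F, y:F. ✓
v: successors {u, w, x}; □□p there: u:F, w:F, x:F. ✗
w: successors {u, z}; □□p there: u:F, z:F. ✗
x: successors {s, u, y, z}; □□p there: s:T, u:F, y:F, z:F. ✓
y: successors {s, t, u, x}; □□p there: s:T, t:T, u:F, x:F. ✓
z: successors {s, t, v, w, x}; □□p there: s:T, t:T, v:F, w:F, x:F. ✓
Satisfying worlds: {s, t, u, x, y, z}.

6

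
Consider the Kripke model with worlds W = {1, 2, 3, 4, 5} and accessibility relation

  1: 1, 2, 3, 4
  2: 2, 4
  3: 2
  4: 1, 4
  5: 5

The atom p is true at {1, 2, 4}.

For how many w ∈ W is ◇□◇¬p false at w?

1: successors {1, 2, 3, 4}; □◇¬p there: 1:F, 2:F, 3:F, 4:F. ✗
2: successors {2, 4}; □◇¬p there: 2:F, 4:F. ✗
3: successors {2}; □◇¬p there: 2:F. ✗
4: successors {1, 4}; □◇¬p there: 1:F, 4:F. ✗
5: successors {5}; □◇¬p there: 5:T. ✓
Satisfying worlds: {5}.
So ◇□◇¬p fails at the other 4 worlds.

4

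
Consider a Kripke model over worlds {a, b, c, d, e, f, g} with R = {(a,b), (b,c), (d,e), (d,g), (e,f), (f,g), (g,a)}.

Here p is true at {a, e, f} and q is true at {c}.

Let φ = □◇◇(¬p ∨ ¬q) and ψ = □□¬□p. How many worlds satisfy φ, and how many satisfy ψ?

5 and 5

For □◇◇(¬p ∨ ¬q):
a: successors {b}; ◇◇(¬p ∨ ¬q) there: b:F. ✗
b: successors {c}; ◇◇(¬p ∨ ¬q) there: c:F. ✗
c: no successors, so □◇◇(¬p ∨ ¬q) holds vacuously. ✓
d: successors {e, g}; ◇◇(¬p ∨ ¬q) there: e:T, g:T. ✓
e: successors {f}; ◇◇(¬p ∨ ¬q) there: f:T. ✓
f: successors {g}; ◇◇(¬p ∨ ¬q) there: g:T. ✓
g: successors {a}; ◇◇(¬p ∨ ¬q) there: a:T. ✓
— 5 worlds.
For □□¬□p:
a: successors {b}; □¬□p there: b:F. ✗
b: successors {c}; □¬□p there: c:T. ✓
c: no successors, so □□¬□p holds vacuously. ✓
d: successors {e, g}; □¬□p there: e:T, g:T. ✓
e: successors {f}; □¬□p there: f:F. ✗
f: successors {g}; □¬□p there: g:T. ✓
g: successors {a}; □¬□p there: a:T. ✓
— 5 worlds.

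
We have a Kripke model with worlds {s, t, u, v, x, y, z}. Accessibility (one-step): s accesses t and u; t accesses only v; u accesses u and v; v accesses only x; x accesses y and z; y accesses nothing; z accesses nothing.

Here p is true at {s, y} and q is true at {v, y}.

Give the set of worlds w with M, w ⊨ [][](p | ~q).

{t, v, x, y, z}

s: successors {t, u}; [](p | ~q) there: t:F, u:F. ✗
t: successors {v}; [](p | ~q) there: v:T. ✓
u: successors {u, v}; [](p | ~q) there: u:F, v:T. ✗
v: successors {x}; [](p | ~q) there: x:T. ✓
x: successors {y, z}; [](p | ~q) there: y:T, z:T. ✓
y: no successors, so [][](p | ~q) holds vacuously. ✓
z: no successors, so [][](p | ~q) holds vacuously. ✓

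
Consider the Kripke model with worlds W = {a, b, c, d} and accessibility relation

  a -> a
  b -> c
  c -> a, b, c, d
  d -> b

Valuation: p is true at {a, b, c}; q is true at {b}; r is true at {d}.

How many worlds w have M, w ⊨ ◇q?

2

a: successors {a}; q there: a:F. ✗
b: successors {c}; q there: c:F. ✗
c: successors {a, b, c, d}; q there: a:F, b:T, c:F, d:F. ✓
d: successors {b}; q there: b:T. ✓
Satisfying worlds: {c, d}.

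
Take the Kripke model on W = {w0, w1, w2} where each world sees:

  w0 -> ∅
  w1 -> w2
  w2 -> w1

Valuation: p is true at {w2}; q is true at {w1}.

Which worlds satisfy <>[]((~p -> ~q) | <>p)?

{w1, w2}

w0: no successors, so <>[]((~p -> ~q) | <>p) fails. ✗
w1: successors {w2}; []((~p -> ~q) | <>p) there: w2:T. ✓
w2: successors {w1}; []((~p -> ~q) | <>p) there: w1:T. ✓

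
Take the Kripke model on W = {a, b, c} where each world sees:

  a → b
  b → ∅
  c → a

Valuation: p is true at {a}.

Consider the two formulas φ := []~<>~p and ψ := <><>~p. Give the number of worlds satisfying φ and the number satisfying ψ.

For []~<>~p:
a: successors {b}; ~<>~p there: b:T. ✓
b: no successors, so []~<>~p holds vacuously. ✓
c: successors {a}; ~<>~p there: a:F. ✗
— 2 worlds.
For <><>~p:
a: successors {b}; <>~p there: b:F. ✗
b: no successors, so <><>~p fails. ✗
c: successors {a}; <>~p there: a:T. ✓
— 1 world.

2 and 1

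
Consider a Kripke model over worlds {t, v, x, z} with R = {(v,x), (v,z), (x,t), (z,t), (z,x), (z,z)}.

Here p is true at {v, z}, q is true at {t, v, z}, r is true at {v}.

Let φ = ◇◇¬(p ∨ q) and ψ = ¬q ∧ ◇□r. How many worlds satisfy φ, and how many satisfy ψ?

2 and 1

For ◇◇¬(p ∨ q):
t: no successors, so ◇◇¬(p ∨ q) fails. ✗
v: successors {x, z}; ◇¬(p ∨ q) there: x:F, z:T. ✓
x: successors {t}; ◇¬(p ∨ q) there: t:F. ✗
z: successors {t, x, z}; ◇¬(p ∨ q) there: t:F, x:F, z:T. ✓
— 2 worlds.
For ¬q ∧ ◇□r:
t: ¬q is F, ◇□r is F. ✗
v: ¬q is F, ◇□r is F. ✗
x: ¬q is T, ◇□r is T. ✓
z: ¬q is F, ◇□r is T. ✗
— 1 world.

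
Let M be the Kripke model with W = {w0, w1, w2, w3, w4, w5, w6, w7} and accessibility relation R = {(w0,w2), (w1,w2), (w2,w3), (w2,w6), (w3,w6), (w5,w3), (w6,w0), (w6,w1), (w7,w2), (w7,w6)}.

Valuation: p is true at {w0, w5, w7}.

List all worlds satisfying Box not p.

w0: successors {w2}; not p there: w2:T. ✓
w1: successors {w2}; not p there: w2:T. ✓
w2: successors {w3, w6}; not p there: w3:T, w6:T. ✓
w3: successors {w6}; not p there: w6:T. ✓
w4: no successors, so Box not p holds vacuously. ✓
w5: successors {w3}; not p there: w3:T. ✓
w6: successors {w0, w1}; not p there: w0:F, w1:T. ✗
w7: successors {w2, w6}; not p there: w2:T, w6:T. ✓

{w0, w1, w2, w3, w4, w5, w7}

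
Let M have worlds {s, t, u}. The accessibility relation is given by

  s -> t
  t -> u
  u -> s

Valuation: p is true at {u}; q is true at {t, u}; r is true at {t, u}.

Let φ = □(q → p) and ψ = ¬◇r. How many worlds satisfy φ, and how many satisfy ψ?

2 and 1

For □(q → p):
s: successors {t}; q → p there: t:F. ✗
t: successors {u}; q → p there: u:T. ✓
u: successors {s}; q → p there: s:T. ✓
— 2 worlds.
For ¬◇r:
s: ◇r is T. ✗
t: ◇r is T. ✗
u: ◇r is F. ✓
— 1 world.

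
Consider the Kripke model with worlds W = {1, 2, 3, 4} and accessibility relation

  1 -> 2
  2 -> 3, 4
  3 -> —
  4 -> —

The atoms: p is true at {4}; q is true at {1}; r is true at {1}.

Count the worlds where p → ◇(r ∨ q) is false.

1

1: p is F, ◇(r ∨ q) is F. ✓
2: p is F, ◇(r ∨ q) is F. ✓
3: p is F, ◇(r ∨ q) is F. ✓
4: p is T, ◇(r ∨ q) is F. ✗
Satisfying worlds: {1, 2, 3}.
So p → ◇(r ∨ q) fails at the other 1 world.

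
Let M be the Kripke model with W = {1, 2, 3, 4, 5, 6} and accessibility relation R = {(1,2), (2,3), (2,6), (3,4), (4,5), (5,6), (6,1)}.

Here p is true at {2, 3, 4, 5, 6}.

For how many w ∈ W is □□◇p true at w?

4

1: successors {2}; □◇p there: 2:F. ✗
2: successors {3, 6}; □◇p there: 3:T, 6:T. ✓
3: successors {4}; □◇p there: 4:T. ✓
4: successors {5}; □◇p there: 5:F. ✗
5: successors {6}; □◇p there: 6:T. ✓
6: successors {1}; □◇p there: 1:T. ✓
Satisfying worlds: {2, 3, 5, 6}.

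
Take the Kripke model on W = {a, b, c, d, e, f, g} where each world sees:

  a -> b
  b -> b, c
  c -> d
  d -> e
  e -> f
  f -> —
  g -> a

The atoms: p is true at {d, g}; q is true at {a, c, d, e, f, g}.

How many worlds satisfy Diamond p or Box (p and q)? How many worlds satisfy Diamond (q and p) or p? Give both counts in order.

2 and 3

For Diamond p or Box (p and q):
a: Diamond p is F, Box (p and q) is F. ✗
b: Diamond p is F, Box (p and q) is F. ✗
c: Diamond p is T, Box (p and q) is T. ✓
d: Diamond p is F, Box (p and q) is F. ✗
e: Diamond p is F, Box (p and q) is F. ✗
f: Diamond p is F, Box (p and q) is T. ✓
g: Diamond p is F, Box (p and q) is F. ✗
— 2 worlds.
For Diamond (q and p) or p:
a: Diamond (q and p) is F, p is F. ✗
b: Diamond (q and p) is F, p is F. ✗
c: Diamond (q and p) is T, p is F. ✓
d: Diamond (q and p) is F, p is T. ✓
e: Diamond (q and p) is F, p is F. ✗
f: Diamond (q and p) is F, p is F. ✗
g: Diamond (q and p) is F, p is T. ✓
— 3 worlds.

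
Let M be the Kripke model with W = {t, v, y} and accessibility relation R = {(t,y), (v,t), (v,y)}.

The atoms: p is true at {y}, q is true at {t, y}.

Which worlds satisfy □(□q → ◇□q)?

{y}

t: successors {y}; □q → ◇□q there: y:F. ✗
v: successors {t, y}; □q → ◇□q there: t:T, y:F. ✗
y: no successors, so □(□q → ◇□q) holds vacuously. ✓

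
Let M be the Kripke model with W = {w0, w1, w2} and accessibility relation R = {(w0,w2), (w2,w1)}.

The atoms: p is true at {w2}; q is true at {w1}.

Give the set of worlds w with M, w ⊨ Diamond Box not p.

{w0, w2}

w0: successors {w2}; Box not p there: w2:T. ✓
w1: no successors, so Diamond Box not p fails. ✗
w2: successors {w1}; Box not p there: w1:T. ✓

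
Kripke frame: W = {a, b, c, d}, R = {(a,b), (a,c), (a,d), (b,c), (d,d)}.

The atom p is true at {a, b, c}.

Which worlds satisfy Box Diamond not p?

a: successors {b, c, d}; Diamond not p there: b:F, c:F, d:T. ✗
b: successors {c}; Diamond not p there: c:F. ✗
c: no successors, so Box Diamond not p holds vacuously. ✓
d: successors {d}; Diamond not p there: d:T. ✓

{c, d}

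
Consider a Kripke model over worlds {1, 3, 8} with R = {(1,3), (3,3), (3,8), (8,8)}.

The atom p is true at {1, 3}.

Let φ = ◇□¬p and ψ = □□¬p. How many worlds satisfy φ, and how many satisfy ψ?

2 and 1

For ◇□¬p:
1: successors {3}; □¬p there: 3:F. ✗
3: successors {3, 8}; □¬p there: 3:F, 8:T. ✓
8: successors {8}; □¬p there: 8:T. ✓
— 2 worlds.
For □□¬p:
1: successors {3}; □¬p there: 3:F. ✗
3: successors {3, 8}; □¬p there: 3:F, 8:T. ✗
8: successors {8}; □¬p there: 8:T. ✓
— 1 world.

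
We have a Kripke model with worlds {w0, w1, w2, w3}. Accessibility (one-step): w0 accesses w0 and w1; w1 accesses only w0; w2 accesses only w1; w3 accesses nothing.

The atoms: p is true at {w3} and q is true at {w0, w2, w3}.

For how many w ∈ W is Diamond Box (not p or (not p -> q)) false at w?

1

w0: successors {w0, w1}; Box (not p or (not p -> q)) there: w0:T, w1:T. ✓
w1: successors {w0}; Box (not p or (not p -> q)) there: w0:T. ✓
w2: successors {w1}; Box (not p or (not p -> q)) there: w1:T. ✓
w3: no successors, so Diamond Box (not p or (not p -> q)) fails. ✗
Satisfying worlds: {w0, w1, w2}.
So Diamond Box (not p or (not p -> q)) fails at the other 1 world.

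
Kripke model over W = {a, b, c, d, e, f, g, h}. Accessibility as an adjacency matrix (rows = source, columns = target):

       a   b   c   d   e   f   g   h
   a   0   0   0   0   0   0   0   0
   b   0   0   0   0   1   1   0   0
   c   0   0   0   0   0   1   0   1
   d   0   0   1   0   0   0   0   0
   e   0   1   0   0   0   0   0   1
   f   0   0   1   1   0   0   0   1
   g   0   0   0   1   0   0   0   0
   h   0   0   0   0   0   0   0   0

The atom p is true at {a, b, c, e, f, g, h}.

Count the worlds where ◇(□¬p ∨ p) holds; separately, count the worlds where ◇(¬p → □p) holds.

5 and 6

For ◇(□¬p ∨ p):
a: no successors, so ◇(□¬p ∨ p) fails. ✗
b: successors {e, f}; □¬p ∨ p there: e:T, f:T. ✓
c: successors {f, h}; □¬p ∨ p there: f:T, h:T. ✓
d: successors {c}; □¬p ∨ p there: c:T. ✓
e: successors {b, h}; □¬p ∨ p there: b:T, h:T. ✓
f: successors {c, d, h}; □¬p ∨ p there: c:T, d:F, h:T. ✓
g: successors {d}; □¬p ∨ p there: d:F. ✗
h: no successors, so ◇(□¬p ∨ p) fails. ✗
— 5 worlds.
For ◇(¬p → □p):
a: no successors, so ◇(¬p → □p) fails. ✗
b: successors {e, f}; ¬p → □p there: e:T, f:T. ✓
c: successors {f, h}; ¬p → □p there: f:T, h:T. ✓
d: successors {c}; ¬p → □p there: c:T. ✓
e: successors {b, h}; ¬p → □p there: b:T, h:T. ✓
f: successors {c, d, h}; ¬p → □p there: c:T, d:T, h:T. ✓
g: successors {d}; ¬p → □p there: d:T. ✓
h: no successors, so ◇(¬p → □p) fails. ✗
— 6 worlds.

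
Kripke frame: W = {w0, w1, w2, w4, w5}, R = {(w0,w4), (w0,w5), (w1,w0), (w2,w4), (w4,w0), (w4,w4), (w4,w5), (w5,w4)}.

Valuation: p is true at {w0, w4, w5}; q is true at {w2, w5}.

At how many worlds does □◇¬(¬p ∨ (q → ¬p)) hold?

w0: successors {w4, w5}; ◇¬(¬p ∨ (q → ¬p)) there: w4:T, w5:F. ✗
w1: successors {w0}; ◇¬(¬p ∨ (q → ¬p)) there: w0:T. ✓
w2: successors {w4}; ◇¬(¬p ∨ (q → ¬p)) there: w4:T. ✓
w4: successors {w0, w4, w5}; ◇¬(¬p ∨ (q → ¬p)) there: w0:T, w4:T, w5:F. ✗
w5: successors {w4}; ◇¬(¬p ∨ (q → ¬p)) there: w4:T. ✓
Satisfying worlds: {w1, w2, w5}.

3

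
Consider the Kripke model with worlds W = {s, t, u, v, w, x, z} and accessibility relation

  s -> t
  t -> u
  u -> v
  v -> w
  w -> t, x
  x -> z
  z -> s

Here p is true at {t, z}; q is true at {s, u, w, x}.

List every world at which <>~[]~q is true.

s: successors {t}; ~[]~q there: t:T. ✓
t: successors {u}; ~[]~q there: u:F. ✗
u: successors {v}; ~[]~q there: v:T. ✓
v: successors {w}; ~[]~q there: w:T. ✓
w: successors {t, x}; ~[]~q there: t:T, x:F. ✓
x: successors {z}; ~[]~q there: z:T. ✓
z: successors {s}; ~[]~q there: s:F. ✗

{s, u, v, w, x}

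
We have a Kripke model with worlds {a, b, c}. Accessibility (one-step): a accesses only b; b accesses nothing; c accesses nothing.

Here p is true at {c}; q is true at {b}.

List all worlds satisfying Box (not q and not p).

a: successors {b}; not q and not p there: b:F. ✗
b: no successors, so Box (not q and not p) holds vacuously. ✓
c: no successors, so Box (not q and not p) holds vacuously. ✓

{b, c}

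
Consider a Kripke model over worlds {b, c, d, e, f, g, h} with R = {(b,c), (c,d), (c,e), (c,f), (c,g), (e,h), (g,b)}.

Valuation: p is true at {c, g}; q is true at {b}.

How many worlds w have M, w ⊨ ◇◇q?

1

b: successors {c}; ◇q there: c:F. ✗
c: successors {d, e, f, g}; ◇q there: d:F, e:F, f:F, g:T. ✓
d: no successors, so ◇◇q fails. ✗
e: successors {h}; ◇q there: h:F. ✗
f: no successors, so ◇◇q fails. ✗
g: successors {b}; ◇q there: b:F. ✗
h: no successors, so ◇◇q fails. ✗
Satisfying worlds: {c}.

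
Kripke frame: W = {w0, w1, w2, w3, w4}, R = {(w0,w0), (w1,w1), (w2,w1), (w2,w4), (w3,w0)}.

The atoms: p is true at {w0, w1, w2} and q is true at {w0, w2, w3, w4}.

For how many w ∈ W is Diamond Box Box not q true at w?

w0: successors {w0}; Box Box not q there: w0:F. ✗
w1: successors {w1}; Box Box not q there: w1:T. ✓
w2: successors {w1, w4}; Box Box not q there: w1:T, w4:T. ✓
w3: successors {w0}; Box Box not q there: w0:F. ✗
w4: no successors, so Diamond Box Box not q fails. ✗
Satisfying worlds: {w1, w2}.

2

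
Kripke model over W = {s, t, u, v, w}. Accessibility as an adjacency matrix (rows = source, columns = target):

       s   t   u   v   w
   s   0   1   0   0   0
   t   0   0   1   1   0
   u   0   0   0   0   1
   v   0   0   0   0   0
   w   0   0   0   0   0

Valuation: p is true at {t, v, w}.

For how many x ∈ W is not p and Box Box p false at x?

4

s: not p is T, Box Box p is F. ✗
t: not p is F, Box Box p is T. ✗
u: not p is T, Box Box p is T. ✓
v: not p is F, Box Box p is T. ✗
w: not p is F, Box Box p is T. ✗
Satisfying worlds: {u}.
So not p and Box Box p fails at the other 4 worlds.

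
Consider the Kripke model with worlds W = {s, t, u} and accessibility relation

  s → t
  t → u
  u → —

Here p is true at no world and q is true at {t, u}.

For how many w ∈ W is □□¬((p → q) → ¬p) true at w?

2

s: successors {t}; □¬((p → q) → ¬p) there: t:F. ✗
t: successors {u}; □¬((p → q) → ¬p) there: u:T. ✓
u: no successors, so □□¬((p → q) → ¬p) holds vacuously. ✓
Satisfying worlds: {t, u}.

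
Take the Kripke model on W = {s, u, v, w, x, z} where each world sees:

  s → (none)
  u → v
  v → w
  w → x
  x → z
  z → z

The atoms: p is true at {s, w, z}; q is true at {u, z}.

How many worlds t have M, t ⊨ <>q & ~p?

s: <>q is F, ~p is F. ✗
u: <>q is F, ~p is T. ✗
v: <>q is F, ~p is T. ✗
w: <>q is F, ~p is F. ✗
x: <>q is T, ~p is T. ✓
z: <>q is T, ~p is F. ✗
Satisfying worlds: {x}.

1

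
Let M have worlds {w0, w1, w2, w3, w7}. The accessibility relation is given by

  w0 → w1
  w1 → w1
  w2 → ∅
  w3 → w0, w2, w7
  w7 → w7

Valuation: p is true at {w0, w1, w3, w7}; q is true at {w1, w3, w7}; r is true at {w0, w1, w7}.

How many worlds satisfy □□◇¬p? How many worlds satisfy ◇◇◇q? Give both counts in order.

1 and 4

For □□◇¬p:
w0: successors {w1}; □◇¬p there: w1:F. ✗
w1: successors {w1}; □◇¬p there: w1:F. ✗
w2: no successors, so □□◇¬p holds vacuously. ✓
w3: successors {w0, w2, w7}; □◇¬p there: w0:F, w2:T, w7:F. ✗
w7: successors {w7}; □◇¬p there: w7:F. ✗
— 1 world.
For ◇◇◇q:
w0: successors {w1}; ◇◇q there: w1:T. ✓
w1: successors {w1}; ◇◇q there: w1:T. ✓
w2: no successors, so ◇◇◇q fails. ✗
w3: successors {w0, w2, w7}; ◇◇q there: w0:T, w2:F, w7:T. ✓
w7: successors {w7}; ◇◇q there: w7:T. ✓
— 4 worlds.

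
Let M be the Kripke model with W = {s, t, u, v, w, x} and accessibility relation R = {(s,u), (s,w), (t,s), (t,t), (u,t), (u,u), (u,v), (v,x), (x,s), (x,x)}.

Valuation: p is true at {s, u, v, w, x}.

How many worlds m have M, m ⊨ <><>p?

5

s: successors {u, w}; <>p there: u:T, w:F. ✓
t: successors {s, t}; <>p there: s:T, t:T. ✓
u: successors {t, u, v}; <>p there: t:T, u:T, v:T. ✓
v: successors {x}; <>p there: x:T. ✓
w: no successors, so <><>p fails. ✗
x: successors {s, x}; <>p there: s:T, x:T. ✓
Satisfying worlds: {s, t, u, v, x}.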